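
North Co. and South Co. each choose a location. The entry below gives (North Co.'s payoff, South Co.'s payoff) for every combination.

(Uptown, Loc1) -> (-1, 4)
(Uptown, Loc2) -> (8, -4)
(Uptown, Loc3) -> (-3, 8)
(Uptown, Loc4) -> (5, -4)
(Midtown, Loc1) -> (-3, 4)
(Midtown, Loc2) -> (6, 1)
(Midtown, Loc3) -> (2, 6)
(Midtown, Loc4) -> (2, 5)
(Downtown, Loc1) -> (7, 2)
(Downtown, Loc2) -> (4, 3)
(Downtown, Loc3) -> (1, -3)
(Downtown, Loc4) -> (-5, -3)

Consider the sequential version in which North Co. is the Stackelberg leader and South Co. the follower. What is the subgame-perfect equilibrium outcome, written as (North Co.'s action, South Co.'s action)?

(Downtown, Loc2)

Work backward from South Co.'s decision.
- Uptown: South Co. compares 4, -4, 8, -4 and picks Loc3; North Co. would get -3.
- Midtown: South Co. compares 4, 1, 6, 5 and picks Loc3; North Co. would get 2.
- Downtown: South Co. compares 2, 3, -3, -3 and picks Loc2; North Co. would get 4.
North Co.'s induced payoffs are -3, 2, 4, so North Co. commits to Downtown. Subgame-perfect outcome: (Downtown, Loc2) with payoffs (4, 3).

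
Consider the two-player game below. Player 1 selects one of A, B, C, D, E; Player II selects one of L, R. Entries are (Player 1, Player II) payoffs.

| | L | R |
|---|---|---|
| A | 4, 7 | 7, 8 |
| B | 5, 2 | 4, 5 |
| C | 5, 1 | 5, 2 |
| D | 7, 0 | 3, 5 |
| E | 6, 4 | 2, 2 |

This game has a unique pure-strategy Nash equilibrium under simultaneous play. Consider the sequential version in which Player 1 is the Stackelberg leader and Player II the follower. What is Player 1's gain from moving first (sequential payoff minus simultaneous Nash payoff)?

0

Player II best-responds to each possible Player 1 move:
- A → Player II plays R (best of 7, 8); Player 1 gets 7.
- B → Player II plays R (best of 2, 5); Player 1 gets 4.
- C → Player II plays R (best of 1, 2); Player 1 gets 5.
- D → Player II plays R (best of 0, 5); Player 1 gets 3.
- E → Player II plays L (best of 4, 2); Player 1 gets 6.
Maximizing over 7, 4, 5, 3, 6, Player 1 chooses A. Subgame-perfect outcome: (A, R) with payoffs (7, 8).
Now find the simultaneous Nash equilibrium.
Player 1's best replies: L→D; R→A.
Player II's best replies: A→R; B→R; C→R; D→R; E→L.
Only (A, R) has each player best-responding; Nash payoffs (7, 8).
Player 1's commitment gain: 7 − 7 = 0.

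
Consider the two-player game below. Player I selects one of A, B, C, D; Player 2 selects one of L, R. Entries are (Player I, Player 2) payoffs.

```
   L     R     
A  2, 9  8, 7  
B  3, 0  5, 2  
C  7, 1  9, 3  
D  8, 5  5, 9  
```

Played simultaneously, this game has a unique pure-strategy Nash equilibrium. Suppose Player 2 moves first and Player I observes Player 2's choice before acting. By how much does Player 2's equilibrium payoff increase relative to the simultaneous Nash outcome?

Solve by backward induction (Player 2 leads).
- L: Player I compares 2, 3, 7, 8 and picks D; Player 2 would get 5.
- R: Player I compares 8, 5, 9, 5 and picks C; Player 2 would get 3.
Player 2's induced payoffs are 5, 3, so Player 2 commits to L. Subgame-perfect outcome: (D, L) with payoffs (8, 5).
Now find the simultaneous Nash equilibrium.
Player I's best replies: L→D; R→C.
Player 2's best replies: A→L; B→R; C→R; D→R.
Only (C, R) has each player best-responding; Nash payoffs (9, 3).
Player 2's commitment gain: 5 − 3 = 2.

2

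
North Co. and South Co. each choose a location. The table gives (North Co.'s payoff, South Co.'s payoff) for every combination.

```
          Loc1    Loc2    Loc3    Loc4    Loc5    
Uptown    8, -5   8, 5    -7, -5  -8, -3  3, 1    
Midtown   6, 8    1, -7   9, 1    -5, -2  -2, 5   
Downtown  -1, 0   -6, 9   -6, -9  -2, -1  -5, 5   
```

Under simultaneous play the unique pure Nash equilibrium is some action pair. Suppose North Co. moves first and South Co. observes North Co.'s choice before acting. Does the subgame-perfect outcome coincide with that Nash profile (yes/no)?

Backward induction with North Co. moving first.
- Uptown → South Co. plays Loc2 (best of -5, 5, -5, -3, 1); North Co. gets 8.
- Midtown → South Co. plays Loc1 (best of 8, -7, 1, -2, 5); North Co. gets 6.
- Downtown → South Co. plays Loc2 (best of 0, 9, -9, -1, 5); North Co. gets -6.
North Co.'s induced payoffs are 8, 6, -6, so North Co. commits to Uptown. Subgame-perfect outcome: (Uptown, Loc2) with payoffs (8, 5).
Now find the simultaneous Nash equilibrium.
North Co.'s best replies: Loc1→Uptown; Loc2→Uptown; Loc3→Midtown; Loc4→Downtown; Loc5→Uptown.
South Co.'s best replies: Uptown→Loc2; Midtown→Loc1; Downtown→Loc2.
Only (Uptown, Loc2) has each player best-responding; Nash payoffs (8, 5).
Sequential outcome (Uptown, Loc2) coincides with the Nash profile (Uptown, Loc2).

yes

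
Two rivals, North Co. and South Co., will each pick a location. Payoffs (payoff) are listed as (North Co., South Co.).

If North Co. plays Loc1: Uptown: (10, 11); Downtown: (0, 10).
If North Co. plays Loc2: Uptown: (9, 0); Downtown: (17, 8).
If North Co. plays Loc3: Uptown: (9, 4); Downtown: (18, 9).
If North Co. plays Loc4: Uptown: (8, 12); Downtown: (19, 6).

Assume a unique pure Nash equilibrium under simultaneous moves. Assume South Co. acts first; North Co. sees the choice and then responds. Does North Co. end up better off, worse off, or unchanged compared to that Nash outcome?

unchanged

Solve by backward induction (South Co. leads).
- Uptown: BR = Loc1, leader payoff 11.
- Downtown: BR = Loc4, leader payoff 6.
South Co.'s induced payoffs are 11, 6, so South Co. commits to Uptown. Subgame-perfect outcome: (Loc1, Uptown) with payoffs (10, 11).
For the simultaneous game, intersect best replies.
North Co.'s best replies: Uptown→Loc1; Downtown→Loc4.
South Co.'s best replies: Loc1→Uptown; Loc2→Downtown; Loc3→Downtown; Loc4→Uptown.
Only (Loc1, Uptown) has each player best-responding; Nash payoffs (10, 11).
North Co. earns 10 sequentially versus 10 at the Nash outcome: unchanged.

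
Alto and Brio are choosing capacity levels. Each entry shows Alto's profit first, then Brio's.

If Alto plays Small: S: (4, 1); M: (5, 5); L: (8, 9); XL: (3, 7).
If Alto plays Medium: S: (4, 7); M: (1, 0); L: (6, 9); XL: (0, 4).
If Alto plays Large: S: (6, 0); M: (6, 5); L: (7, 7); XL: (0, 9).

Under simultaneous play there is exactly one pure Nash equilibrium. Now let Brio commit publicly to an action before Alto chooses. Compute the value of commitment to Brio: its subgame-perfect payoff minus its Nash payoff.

Solve by backward induction (Brio leads).
- S: BR = Large, leader payoff 0.
- M: BR = Large, leader payoff 5.
- L: BR = Small, leader payoff 9.
- XL: BR = Small, leader payoff 7.
Brio's induced payoffs are 0, 5, 9, 7, so Brio commits to L. Subgame-perfect outcome: (Small, L) with payoffs (8, 9).
For the simultaneous game, intersect best replies.
Alto's best replies: S→Large; M→Large; L→Small; XL→Small.
Brio's best replies: Small→L; Medium→L; Large→XL.
The unique mutual best reply is (Small, L), giving (8, 9).
Brio's commitment gain: 9 − 9 = 0.

0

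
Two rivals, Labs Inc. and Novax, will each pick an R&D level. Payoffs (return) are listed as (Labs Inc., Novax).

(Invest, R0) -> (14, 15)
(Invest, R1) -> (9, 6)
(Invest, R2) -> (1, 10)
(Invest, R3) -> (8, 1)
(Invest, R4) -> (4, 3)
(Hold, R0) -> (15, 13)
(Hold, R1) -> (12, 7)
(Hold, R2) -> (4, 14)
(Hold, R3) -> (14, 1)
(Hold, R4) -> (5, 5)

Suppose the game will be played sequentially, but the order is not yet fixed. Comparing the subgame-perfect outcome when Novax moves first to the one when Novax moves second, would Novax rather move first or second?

If Labs Inc. leads: Novax's best replies are Invest→R0, Hold→R2; Labs Inc.'s induced payoffs 14, 4; outcome (Invest, R0), payoffs (14, 15).
If Novax leads: Labs Inc.'s best replies are R0→Hold, R1→Hold, R2→Hold, R3→Hold, R4→Hold; Novax's induced payoffs 13, 7, 14, 1, 5; outcome (Hold, R2), payoffs (4, 14).
Novax gets 14 moving first and 15 moving second, so Novax prefers to move second.

second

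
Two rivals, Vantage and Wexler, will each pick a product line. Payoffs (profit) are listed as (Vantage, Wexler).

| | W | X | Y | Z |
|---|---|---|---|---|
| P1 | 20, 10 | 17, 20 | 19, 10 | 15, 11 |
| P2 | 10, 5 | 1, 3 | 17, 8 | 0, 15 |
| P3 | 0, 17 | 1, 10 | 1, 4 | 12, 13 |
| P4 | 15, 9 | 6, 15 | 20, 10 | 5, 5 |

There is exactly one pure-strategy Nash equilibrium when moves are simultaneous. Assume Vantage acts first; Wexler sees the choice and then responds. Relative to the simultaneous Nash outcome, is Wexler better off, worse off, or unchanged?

unchanged

Backward induction with Vantage moving first.
- P1 → Wexler plays X (best of 10, 20, 10, 11); Vantage gets 17.
- P2 → Wexler plays Z (best of 5, 3, 8, 15); Vantage gets 0.
- P3 → Wexler plays W (best of 17, 10, 4, 13); Vantage gets 0.
- P4 → Wexler plays X (best of 9, 15, 10, 5); Vantage gets 6.
Vantage's induced payoffs are 17, 0, 0, 6, so Vantage commits to P1. Subgame-perfect outcome: (P1, X) with payoffs (17, 20).
For the simultaneous game, intersect best replies.
Vantage's best replies: W→P1; X→P1; Y→P4; Z→P1.
Wexler's best replies: P1→X; P2→Z; P3→W; P4→X.
Only (P1, X) has each player best-responding; Nash payoffs (17, 20).
Wexler earns 20 sequentially versus 20 at the Nash outcome: unchanged.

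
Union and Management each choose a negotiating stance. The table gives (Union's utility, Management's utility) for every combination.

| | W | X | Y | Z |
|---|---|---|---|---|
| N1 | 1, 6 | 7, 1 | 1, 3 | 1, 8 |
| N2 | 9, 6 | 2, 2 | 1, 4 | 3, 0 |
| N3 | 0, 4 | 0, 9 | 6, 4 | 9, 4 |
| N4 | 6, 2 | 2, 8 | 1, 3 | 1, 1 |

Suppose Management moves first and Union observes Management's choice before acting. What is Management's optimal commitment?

W

Solve by backward induction (Management leads).
- W: Union compares 1, 9, 0, 6 and picks N2; Management would get 6.
- X: Union compares 7, 2, 0, 2 and picks N1; Management would get 1.
- Y: Union compares 1, 1, 6, 1 and picks N3; Management would get 4.
- Z: Union compares 1, 3, 9, 1 and picks N3; Management would get 4.
Management's induced payoffs are 6, 1, 4, 4, so Management commits to W. Subgame-perfect outcome: (N2, W) with payoffs (9, 6).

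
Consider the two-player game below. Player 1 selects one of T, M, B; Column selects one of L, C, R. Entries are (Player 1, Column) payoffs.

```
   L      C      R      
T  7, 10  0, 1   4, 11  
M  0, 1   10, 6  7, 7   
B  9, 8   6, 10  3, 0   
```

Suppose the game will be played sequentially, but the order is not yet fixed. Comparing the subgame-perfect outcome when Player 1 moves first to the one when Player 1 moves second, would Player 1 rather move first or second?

second

If Player 1 leads: Column's best replies are T→R, M→R, B→C; Player 1's induced payoffs 4, 7, 6; outcome (M, R), payoffs (7, 7).
If Column leads: Player 1's best replies are L→B, C→M, R→M; Column's induced payoffs 8, 6, 7; outcome (B, L), payoffs (9, 8).
Player 1 gets 7 moving first and 9 moving second, so Player 1 prefers to move second.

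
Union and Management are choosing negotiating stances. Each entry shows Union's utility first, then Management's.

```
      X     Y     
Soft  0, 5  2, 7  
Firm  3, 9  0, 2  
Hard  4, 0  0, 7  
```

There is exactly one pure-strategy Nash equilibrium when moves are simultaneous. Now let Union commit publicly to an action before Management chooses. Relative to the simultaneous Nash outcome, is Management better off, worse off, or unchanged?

better off

Solve by backward induction (Union leads).
- Soft → Management plays Y (best of 5, 7); Union gets 2.
- Firm → Management plays X (best of 9, 2); Union gets 3.
- Hard → Management plays Y (best of 0, 7); Union gets 0.
Maximizing over 2, 3, 0, Union chooses Firm. Subgame-perfect outcome: (Firm, X) with payoffs (3, 9).
For the simultaneous game, intersect best replies.
Union's best replies: X→Hard; Y→Soft.
Management's best replies: Soft→Y; Firm→X; Hard→Y.
Only (Soft, Y) has each player best-responding; Nash payoffs (2, 7).
Management earns 9 sequentially versus 7 at the Nash outcome: better off.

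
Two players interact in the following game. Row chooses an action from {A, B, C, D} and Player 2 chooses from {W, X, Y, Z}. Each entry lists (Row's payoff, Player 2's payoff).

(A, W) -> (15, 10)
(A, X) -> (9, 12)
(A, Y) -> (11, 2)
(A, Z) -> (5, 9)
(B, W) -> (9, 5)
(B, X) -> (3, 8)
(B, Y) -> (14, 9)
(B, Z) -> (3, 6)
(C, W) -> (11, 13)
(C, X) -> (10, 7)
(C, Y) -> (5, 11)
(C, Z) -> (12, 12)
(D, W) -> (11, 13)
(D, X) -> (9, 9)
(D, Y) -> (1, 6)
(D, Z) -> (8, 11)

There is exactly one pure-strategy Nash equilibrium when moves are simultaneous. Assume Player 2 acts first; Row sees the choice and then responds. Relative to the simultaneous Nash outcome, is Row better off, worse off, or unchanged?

worse off

Backward induction with Player 2 moving first.
- W: Row compares 15, 9, 11, 11 and picks A; Player 2 would get 10.
- X: Row compares 9, 3, 10, 9 and picks C; Player 2 would get 7.
- Y: Row compares 11, 14, 5, 1 and picks B; Player 2 would get 9.
- Z: Row compares 5, 3, 12, 8 and picks C; Player 2 would get 12.
Among 10, 7, 9, 12, the best is 12 at Z. Subgame-perfect outcome: (C, Z) with payoffs (12, 12).
For the simultaneous game, intersect best replies.
Row's best replies: W→A; X→C; Y→B; Z→C.
Player 2's best replies: A→X; B→Y; C→W; D→W.
Only (B, Y) has each player best-responding; Nash payoffs (14, 9).
Row earns 12 sequentially versus 14 at the Nash outcome: worse off.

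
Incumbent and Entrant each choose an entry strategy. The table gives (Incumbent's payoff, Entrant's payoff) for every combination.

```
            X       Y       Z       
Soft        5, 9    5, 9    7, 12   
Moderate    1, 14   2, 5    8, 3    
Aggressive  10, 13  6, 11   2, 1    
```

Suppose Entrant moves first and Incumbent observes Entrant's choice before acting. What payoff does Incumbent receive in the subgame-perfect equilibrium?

10

Solve by backward induction (Entrant leads).
- X: Incumbent compares 5, 1, 10 and picks Aggressive; Entrant would get 13.
- Y: Incumbent compares 5, 2, 6 and picks Aggressive; Entrant would get 11.
- Z: Incumbent compares 7, 8, 2 and picks Moderate; Entrant would get 3.
Entrant's induced payoffs are 13, 11, 3, so Entrant commits to X. Subgame-perfect outcome: (Aggressive, X) with payoffs (10, 13).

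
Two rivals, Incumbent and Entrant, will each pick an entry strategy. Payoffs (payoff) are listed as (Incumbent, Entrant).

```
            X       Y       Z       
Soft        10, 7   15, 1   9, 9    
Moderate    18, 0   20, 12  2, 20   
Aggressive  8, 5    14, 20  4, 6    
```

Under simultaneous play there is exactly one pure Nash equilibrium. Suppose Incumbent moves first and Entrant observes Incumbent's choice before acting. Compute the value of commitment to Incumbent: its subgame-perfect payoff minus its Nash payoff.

5

Work backward from Entrant's decision.
- Soft → Entrant plays Z (best of 7, 1, 9); Incumbent gets 9.
- Moderate → Entrant plays Z (best of 0, 12, 20); Incumbent gets 2.
- Aggressive → Entrant plays Y (best of 5, 20, 6); Incumbent gets 14.
Among 9, 2, 14, the best is 14 at Aggressive. Subgame-perfect outcome: (Aggressive, Y) with payoffs (14, 20).
Now find the simultaneous Nash equilibrium.
Incumbent's best replies: X→Moderate; Y→Moderate; Z→Soft.
Entrant's best replies: Soft→Z; Moderate→Z; Aggressive→Y.
Only (Soft, Z) has each player best-responding; Nash payoffs (9, 9).
Incumbent's commitment gain: 14 − 9 = 5.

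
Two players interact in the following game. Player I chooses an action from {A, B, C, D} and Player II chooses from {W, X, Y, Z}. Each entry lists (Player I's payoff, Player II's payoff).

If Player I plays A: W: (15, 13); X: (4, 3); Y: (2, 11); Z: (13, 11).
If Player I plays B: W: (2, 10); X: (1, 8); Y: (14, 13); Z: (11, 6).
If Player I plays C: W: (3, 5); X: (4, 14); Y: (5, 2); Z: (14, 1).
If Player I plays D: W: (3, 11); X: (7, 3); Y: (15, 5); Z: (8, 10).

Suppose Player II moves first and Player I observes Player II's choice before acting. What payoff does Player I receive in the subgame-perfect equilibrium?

Player I best-responds to each possible Player II move:
- W → Player I plays A (best of 15, 2, 3, 3); Player II gets 13.
- X → Player I plays D (best of 4, 1, 4, 7); Player II gets 3.
- Y → Player I plays D (best of 2, 14, 5, 15); Player II gets 5.
- Z → Player I plays C (best of 13, 11, 14, 8); Player II gets 1.
Maximizing over 13, 3, 5, 1, Player II chooses W. Subgame-perfect outcome: (A, W) with payoffs (15, 13).

15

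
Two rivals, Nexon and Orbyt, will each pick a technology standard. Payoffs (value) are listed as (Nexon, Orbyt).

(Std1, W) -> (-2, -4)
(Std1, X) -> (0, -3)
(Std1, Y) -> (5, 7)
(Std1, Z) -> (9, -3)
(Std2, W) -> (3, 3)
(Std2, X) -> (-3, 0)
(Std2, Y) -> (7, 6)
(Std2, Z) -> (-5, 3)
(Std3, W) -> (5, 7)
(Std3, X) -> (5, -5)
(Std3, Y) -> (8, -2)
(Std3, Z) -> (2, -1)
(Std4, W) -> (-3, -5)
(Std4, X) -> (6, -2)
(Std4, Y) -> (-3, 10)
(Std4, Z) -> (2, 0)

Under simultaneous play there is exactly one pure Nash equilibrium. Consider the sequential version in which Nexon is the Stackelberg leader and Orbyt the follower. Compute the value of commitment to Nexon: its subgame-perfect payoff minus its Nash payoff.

Orbyt best-responds to each possible Nexon move:
- Std1 → Orbyt plays Y (best of -4, -3, 7, -3); Nexon gets 5.
- Std2 → Orbyt plays Y (best of 3, 0, 6, 3); Nexon gets 7.
- Std3 → Orbyt plays W (best of 7, -5, -2, -1); Nexon gets 5.
- Std4 → Orbyt plays Y (best of -5, -2, 10, 0); Nexon gets -3.
Maximizing over 5, 7, 5, -3, Nexon chooses Std2. Subgame-perfect outcome: (Std2, Y) with payoffs (7, 6).
Under simultaneous play:
Nexon's best replies: W→Std3; X→Std4; Y→Std3; Z→Std1.
Orbyt's best replies: Std1→Y; Std2→Y; Std3→W; Std4→Y.
The unique mutual best reply is (Std3, W), giving (5, 7).
Nexon's commitment gain: 7 − 5 = 2.

2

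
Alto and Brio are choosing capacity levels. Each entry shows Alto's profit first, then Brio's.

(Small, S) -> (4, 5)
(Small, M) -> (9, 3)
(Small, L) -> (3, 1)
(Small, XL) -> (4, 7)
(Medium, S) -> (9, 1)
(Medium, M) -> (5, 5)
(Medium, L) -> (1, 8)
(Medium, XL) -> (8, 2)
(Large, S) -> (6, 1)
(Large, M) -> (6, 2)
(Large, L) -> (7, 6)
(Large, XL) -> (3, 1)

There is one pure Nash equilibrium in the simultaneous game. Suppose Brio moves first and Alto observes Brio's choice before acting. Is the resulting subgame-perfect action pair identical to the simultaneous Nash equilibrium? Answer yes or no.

yes

Work backward from Alto's decision.
- S: BR = Medium, leader payoff 1.
- M: BR = Small, leader payoff 3.
- L: BR = Large, leader payoff 6.
- XL: BR = Medium, leader payoff 2.
Brio's induced payoffs are 1, 3, 6, 2, so Brio commits to L. Subgame-perfect outcome: (Large, L) with payoffs (7, 6).
For the simultaneous game, intersect best replies.
Alto's best replies: S→Medium; M→Small; L→Large; XL→Medium.
Brio's best replies: Small→XL; Medium→L; Large→L.
Only (Large, L) has each player best-responding; Nash payoffs (7, 6).
Sequential outcome (Large, L) coincides with the Nash profile (Large, L).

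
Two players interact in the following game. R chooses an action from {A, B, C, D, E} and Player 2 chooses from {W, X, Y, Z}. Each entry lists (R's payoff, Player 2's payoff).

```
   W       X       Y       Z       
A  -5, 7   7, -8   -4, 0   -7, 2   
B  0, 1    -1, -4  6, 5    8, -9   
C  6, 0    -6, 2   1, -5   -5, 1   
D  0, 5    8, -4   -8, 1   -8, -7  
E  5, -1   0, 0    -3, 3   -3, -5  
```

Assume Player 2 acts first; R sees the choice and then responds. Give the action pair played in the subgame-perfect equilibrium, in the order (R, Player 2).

(B, Y)

Backward induction with Player 2 moving first.
- W → R plays C (best of -5, 0, 6, 0, 5); Player 2 gets 0.
- X → R plays D (best of 7, -1, -6, 8, 0); Player 2 gets -4.
- Y → R plays B (best of -4, 6, 1, -8, -3); Player 2 gets 5.
- Z → R plays B (best of -7, 8, -5, -8, -3); Player 2 gets -9.
Among 0, -4, 5, -9, the best is 5 at Y. Subgame-perfect outcome: (B, Y) with payoffs (6, 5).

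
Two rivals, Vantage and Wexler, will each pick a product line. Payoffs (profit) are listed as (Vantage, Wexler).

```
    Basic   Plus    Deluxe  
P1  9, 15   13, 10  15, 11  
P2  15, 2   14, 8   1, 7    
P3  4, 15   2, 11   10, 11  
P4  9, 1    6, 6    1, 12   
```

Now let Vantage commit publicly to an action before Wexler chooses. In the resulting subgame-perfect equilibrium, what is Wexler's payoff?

8

Wexler best-responds to each possible Vantage move:
- P1 → Wexler plays Basic (best of 15, 10, 11); Vantage gets 9.
- P2 → Wexler plays Plus (best of 2, 8, 7); Vantage gets 14.
- P3 → Wexler plays Basic (best of 15, 11, 11); Vantage gets 4.
- P4 → Wexler plays Deluxe (best of 1, 6, 12); Vantage gets 1.
Vantage's induced payoffs are 9, 14, 4, 1, so Vantage commits to P2. Subgame-perfect outcome: (P2, Plus) with payoffs (14, 8).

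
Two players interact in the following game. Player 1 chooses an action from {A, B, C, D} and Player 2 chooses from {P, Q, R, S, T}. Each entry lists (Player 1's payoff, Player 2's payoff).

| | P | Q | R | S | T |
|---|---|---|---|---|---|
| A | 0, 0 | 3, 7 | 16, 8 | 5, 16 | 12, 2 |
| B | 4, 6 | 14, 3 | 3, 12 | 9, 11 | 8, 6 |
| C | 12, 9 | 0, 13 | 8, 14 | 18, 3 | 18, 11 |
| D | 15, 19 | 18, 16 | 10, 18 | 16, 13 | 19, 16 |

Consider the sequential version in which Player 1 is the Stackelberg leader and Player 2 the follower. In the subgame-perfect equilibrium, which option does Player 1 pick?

D

Backward induction with Player 1 moving first.
- A: Player 2 compares 0, 7, 8, 16, 2 and picks S; Player 1 would get 5.
- B: Player 2 compares 6, 3, 12, 11, 6 and picks R; Player 1 would get 3.
- C: Player 2 compares 9, 13, 14, 3, 11 and picks R; Player 1 would get 8.
- D: Player 2 compares 19, 16, 18, 13, 16 and picks P; Player 1 would get 15.
Among 5, 3, 8, 15, the best is 15 at D. Subgame-perfect outcome: (D, P) with payoffs (15, 19).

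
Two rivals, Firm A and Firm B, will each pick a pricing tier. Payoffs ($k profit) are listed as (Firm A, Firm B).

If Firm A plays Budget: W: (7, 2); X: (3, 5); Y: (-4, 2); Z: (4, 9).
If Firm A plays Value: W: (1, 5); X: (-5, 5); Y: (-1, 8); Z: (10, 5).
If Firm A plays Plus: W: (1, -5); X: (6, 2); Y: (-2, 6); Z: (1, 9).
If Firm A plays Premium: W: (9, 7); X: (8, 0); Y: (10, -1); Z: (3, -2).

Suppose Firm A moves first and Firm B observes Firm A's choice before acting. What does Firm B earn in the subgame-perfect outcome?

Solve by backward induction (Firm A leads).
- Budget: Firm B compares 2, 5, 2, 9 and picks Z; Firm A would get 4.
- Value: Firm B compares 5, 5, 8, 5 and picks Y; Firm A would get -1.
- Plus: Firm B compares -5, 2, 6, 9 and picks Z; Firm A would get 1.
- Premium: Firm B compares 7, 0, -1, -2 and picks W; Firm A would get 9.
Maximizing over 4, -1, 1, 9, Firm A chooses Premium. Subgame-perfect outcome: (Premium, W) with payoffs (9, 7).

7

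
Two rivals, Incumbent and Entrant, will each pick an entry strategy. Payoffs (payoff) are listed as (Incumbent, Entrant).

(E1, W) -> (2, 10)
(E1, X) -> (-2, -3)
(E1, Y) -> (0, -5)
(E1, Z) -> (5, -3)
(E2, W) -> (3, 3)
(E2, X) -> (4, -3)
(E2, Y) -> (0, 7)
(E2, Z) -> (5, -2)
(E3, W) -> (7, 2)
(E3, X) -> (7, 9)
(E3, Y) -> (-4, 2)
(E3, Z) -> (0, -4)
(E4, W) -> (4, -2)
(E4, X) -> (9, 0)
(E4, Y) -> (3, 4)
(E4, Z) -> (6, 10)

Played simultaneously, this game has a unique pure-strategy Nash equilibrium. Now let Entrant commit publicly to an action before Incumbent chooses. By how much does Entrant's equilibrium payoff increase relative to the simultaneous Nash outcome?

0

Solve by backward induction (Entrant leads).
- W: BR = E3, leader payoff 2.
- X: BR = E4, leader payoff 0.
- Y: BR = E4, leader payoff 4.
- Z: BR = E4, leader payoff 10.
Among 2, 0, 4, 10, the best is 10 at Z. Subgame-perfect outcome: (E4, Z) with payoffs (6, 10).
Under simultaneous play:
Incumbent's best replies: W→E3; X→E4; Y→E4; Z→E4.
Entrant's best replies: E1→W; E2→Y; E3→X; E4→Z.
The unique mutual best reply is (E4, Z), giving (6, 10).
Entrant's commitment gain: 10 − 10 = 0.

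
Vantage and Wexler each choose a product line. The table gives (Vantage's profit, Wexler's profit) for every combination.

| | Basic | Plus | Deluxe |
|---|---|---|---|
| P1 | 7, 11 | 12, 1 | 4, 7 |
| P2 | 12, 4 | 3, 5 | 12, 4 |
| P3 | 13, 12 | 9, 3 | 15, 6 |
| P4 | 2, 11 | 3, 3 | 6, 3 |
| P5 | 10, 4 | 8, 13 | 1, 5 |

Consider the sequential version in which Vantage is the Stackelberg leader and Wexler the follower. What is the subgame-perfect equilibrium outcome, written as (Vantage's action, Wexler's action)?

(P3, Basic)

Solve by backward induction (Vantage leads).
- P1 → Wexler plays Basic (best of 11, 1, 7); Vantage gets 7.
- P2 → Wexler plays Plus (best of 4, 5, 4); Vantage gets 3.
- P3 → Wexler plays Basic (best of 12, 3, 6); Vantage gets 13.
- P4 → Wexler plays Basic (best of 11, 3, 3); Vantage gets 2.
- P5 → Wexler plays Plus (best of 4, 13, 5); Vantage gets 8.
Maximizing over 7, 3, 13, 2, 8, Vantage chooses P3. Subgame-perfect outcome: (P3, Basic) with payoffs (13, 12).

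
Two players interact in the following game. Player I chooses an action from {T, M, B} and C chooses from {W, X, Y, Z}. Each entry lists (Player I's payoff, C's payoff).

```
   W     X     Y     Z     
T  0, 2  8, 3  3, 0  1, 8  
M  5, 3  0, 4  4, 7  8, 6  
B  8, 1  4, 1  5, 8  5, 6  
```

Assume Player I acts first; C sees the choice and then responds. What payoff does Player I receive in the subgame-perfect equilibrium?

5

Work backward from C's decision.
- T: BR = Z, leader payoff 1.
- M: BR = Y, leader payoff 4.
- B: BR = Y, leader payoff 5.
Among 1, 4, 5, the best is 5 at B. Subgame-perfect outcome: (B, Y) with payoffs (5, 8).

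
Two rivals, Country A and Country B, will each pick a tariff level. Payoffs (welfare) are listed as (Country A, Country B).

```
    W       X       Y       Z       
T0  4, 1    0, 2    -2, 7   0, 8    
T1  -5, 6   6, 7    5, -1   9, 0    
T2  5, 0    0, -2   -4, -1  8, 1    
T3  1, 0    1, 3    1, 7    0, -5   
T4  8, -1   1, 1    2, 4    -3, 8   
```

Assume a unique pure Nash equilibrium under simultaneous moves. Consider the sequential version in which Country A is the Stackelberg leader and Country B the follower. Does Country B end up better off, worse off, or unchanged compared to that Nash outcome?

Country B best-responds to each possible Country A move:
- T0 → Country B plays Z (best of 1, 2, 7, 8); Country A gets 0.
- T1 → Country B plays X (best of 6, 7, -1, 0); Country A gets 6.
- T2 → Country B plays Z (best of 0, -2, -1, 1); Country A gets 8.
- T3 → Country B plays Y (best of 0, 3, 7, -5); Country A gets 1.
- T4 → Country B plays Z (best of -1, 1, 4, 8); Country A gets -3.
Country A's induced payoffs are 0, 6, 8, 1, -3, so Country A commits to T2. Subgame-perfect outcome: (T2, Z) with payoffs (8, 1).
For the simultaneous game, intersect best replies.
Country A's best replies: W→T4; X→T1; Y→T1; Z→T1.
Country B's best replies: T0→Z; T1→X; T2→Z; T3→Y; T4→Z.
The unique mutual best reply is (T1, X), giving (6, 7).
Country B earns 1 sequentially versus 7 at the Nash outcome: worse off.

worse off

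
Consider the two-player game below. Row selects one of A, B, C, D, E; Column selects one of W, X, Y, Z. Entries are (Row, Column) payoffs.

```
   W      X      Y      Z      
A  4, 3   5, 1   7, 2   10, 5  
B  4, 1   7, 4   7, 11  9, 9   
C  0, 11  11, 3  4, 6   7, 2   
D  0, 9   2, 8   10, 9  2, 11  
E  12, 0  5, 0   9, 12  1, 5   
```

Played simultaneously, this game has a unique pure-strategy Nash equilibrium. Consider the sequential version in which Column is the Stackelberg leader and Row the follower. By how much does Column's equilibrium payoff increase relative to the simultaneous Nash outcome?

Row best-responds to each possible Column move:
- W → Row plays E (best of 4, 4, 0, 0, 12); Column gets 0.
- X → Row plays C (best of 5, 7, 11, 2, 5); Column gets 3.
- Y → Row plays D (best of 7, 7, 4, 10, 9); Column gets 9.
- Z → Row plays A (best of 10, 9, 7, 2, 1); Column gets 5.
Maximizing over 0, 3, 9, 5, Column chooses Y. Subgame-perfect outcome: (D, Y) with payoffs (10, 9).
Under simultaneous play:
Row's best replies: W→E; X→C; Y→D; Z→A.
Column's best replies: A→Z; B→Y; C→W; D→Z; E→Y.
Only (A, Z) has each player best-responding; Nash payoffs (10, 5).
Column's commitment gain: 9 − 5 = 4.

4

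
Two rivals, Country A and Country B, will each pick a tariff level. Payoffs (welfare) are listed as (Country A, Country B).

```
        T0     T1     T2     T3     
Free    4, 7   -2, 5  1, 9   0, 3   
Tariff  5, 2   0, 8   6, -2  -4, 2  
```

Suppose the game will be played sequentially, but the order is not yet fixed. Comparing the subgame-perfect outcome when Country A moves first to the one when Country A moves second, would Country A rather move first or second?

first

If Country A leads: Country B's best replies are Free→T2, Tariff→T1; Country A's induced payoffs 1, 0; outcome (Free, T2), payoffs (1, 9).
If Country B leads: Country A's best replies are T0→Tariff, T1→Tariff, T2→Tariff, T3→Free; Country B's induced payoffs 2, 8, -2, 3; outcome (Tariff, T1), payoffs (0, 8).
Country A gets 1 moving first and 0 moving second, so Country A prefers to move first.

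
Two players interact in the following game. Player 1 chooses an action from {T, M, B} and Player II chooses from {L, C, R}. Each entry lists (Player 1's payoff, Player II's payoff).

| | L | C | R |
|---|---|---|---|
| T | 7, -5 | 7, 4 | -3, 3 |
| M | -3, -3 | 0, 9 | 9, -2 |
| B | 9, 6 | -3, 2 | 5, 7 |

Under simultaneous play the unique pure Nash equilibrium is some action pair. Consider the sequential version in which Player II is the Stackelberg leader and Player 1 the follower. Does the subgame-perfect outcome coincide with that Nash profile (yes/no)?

no

Backward induction with Player II moving first.
- L: Player 1 compares 7, -3, 9 and picks B; Player II would get 6.
- C: Player 1 compares 7, 0, -3 and picks T; Player II would get 4.
- R: Player 1 compares -3, 9, 5 and picks M; Player II would get -2.
Player II's induced payoffs are 6, 4, -2, so Player II commits to L. Subgame-perfect outcome: (B, L) with payoffs (9, 6).
For the simultaneous game, intersect best replies.
Player 1's best replies: L→B; C→T; R→M.
Player II's best replies: T→C; M→C; B→R.
Only (T, C) has each player best-responding; Nash payoffs (7, 4).
Sequential outcome (B, L) differs from the Nash profile (T, C).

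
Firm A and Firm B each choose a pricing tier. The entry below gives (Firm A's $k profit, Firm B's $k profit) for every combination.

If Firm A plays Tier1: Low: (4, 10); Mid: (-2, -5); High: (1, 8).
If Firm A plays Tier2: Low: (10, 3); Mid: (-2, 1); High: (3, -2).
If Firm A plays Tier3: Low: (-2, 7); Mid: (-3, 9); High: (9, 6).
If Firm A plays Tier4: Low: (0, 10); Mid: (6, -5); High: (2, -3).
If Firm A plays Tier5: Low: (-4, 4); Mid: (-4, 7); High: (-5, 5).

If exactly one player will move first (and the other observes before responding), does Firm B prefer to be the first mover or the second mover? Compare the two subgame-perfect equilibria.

If Firm A leads: Firm B's best replies are Tier1→Low, Tier2→Low, Tier3→Mid, Tier4→Low, Tier5→Mid; Firm A's induced payoffs 4, 10, -3, 0, -4; outcome (Tier2, Low), payoffs (10, 3).
If Firm B leads: Firm A's best replies are Low→Tier2, Mid→Tier4, High→Tier3; Firm B's induced payoffs 3, -5, 6; outcome (Tier3, High), payoffs (9, 6).
Firm B gets 6 moving first and 3 moving second, so Firm B prefers to move first.

first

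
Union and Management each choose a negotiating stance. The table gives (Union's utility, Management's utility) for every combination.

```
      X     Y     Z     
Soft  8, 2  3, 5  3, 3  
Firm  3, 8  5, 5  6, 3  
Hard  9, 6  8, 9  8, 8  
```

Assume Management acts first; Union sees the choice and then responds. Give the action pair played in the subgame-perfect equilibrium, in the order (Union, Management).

Work backward from Union's decision.
- X → Union plays Hard (best of 8, 3, 9); Management gets 6.
- Y → Union plays Hard (best of 3, 5, 8); Management gets 9.
- Z → Union plays Hard (best of 3, 6, 8); Management gets 8.
Maximizing over 6, 9, 8, Management chooses Y. Subgame-perfect outcome: (Hard, Y) with payoffs (8, 9).

(Hard, Y)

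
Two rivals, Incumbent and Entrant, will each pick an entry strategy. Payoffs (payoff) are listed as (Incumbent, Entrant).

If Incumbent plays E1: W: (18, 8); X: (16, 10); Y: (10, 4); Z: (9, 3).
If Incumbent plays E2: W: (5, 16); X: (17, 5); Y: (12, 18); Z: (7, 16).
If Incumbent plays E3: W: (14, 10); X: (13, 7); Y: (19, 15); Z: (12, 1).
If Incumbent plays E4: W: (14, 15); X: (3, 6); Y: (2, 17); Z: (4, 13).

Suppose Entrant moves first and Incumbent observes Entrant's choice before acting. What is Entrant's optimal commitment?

Work backward from Incumbent's decision.
- W: BR = E1, leader payoff 8.
- X: BR = E2, leader payoff 5.
- Y: BR = E3, leader payoff 15.
- Z: BR = E3, leader payoff 1.
Maximizing over 8, 5, 15, 1, Entrant chooses Y. Subgame-perfect outcome: (E3, Y) with payoffs (19, 15).

Y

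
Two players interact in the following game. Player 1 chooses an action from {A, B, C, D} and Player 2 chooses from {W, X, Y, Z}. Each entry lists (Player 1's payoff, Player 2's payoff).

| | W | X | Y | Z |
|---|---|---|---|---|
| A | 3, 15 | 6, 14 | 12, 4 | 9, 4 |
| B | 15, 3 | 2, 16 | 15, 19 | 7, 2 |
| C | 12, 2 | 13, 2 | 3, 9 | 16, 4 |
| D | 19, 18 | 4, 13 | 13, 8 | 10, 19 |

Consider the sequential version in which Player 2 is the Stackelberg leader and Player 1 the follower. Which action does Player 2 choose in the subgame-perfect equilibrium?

Y

Player 1 best-responds to each possible Player 2 move:
- W: BR = D, leader payoff 18.
- X: BR = C, leader payoff 2.
- Y: BR = B, leader payoff 19.
- Z: BR = C, leader payoff 4.
Among 18, 2, 19, 4, the best is 19 at Y. Subgame-perfect outcome: (B, Y) with payoffs (15, 19).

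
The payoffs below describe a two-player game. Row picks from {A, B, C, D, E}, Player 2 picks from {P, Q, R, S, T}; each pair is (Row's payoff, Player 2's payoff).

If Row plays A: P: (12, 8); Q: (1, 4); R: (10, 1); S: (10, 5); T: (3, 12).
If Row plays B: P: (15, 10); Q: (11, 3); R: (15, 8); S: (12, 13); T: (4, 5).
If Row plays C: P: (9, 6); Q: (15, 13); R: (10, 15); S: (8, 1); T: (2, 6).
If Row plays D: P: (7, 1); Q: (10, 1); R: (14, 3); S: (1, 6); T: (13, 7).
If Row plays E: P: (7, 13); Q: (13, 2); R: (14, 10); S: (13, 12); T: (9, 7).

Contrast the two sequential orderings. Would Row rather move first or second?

second

If Row leads: Player 2's best replies are A→T, B→S, C→R, D→T, E→P; Row's induced payoffs 3, 12, 10, 13, 7; outcome (D, T), payoffs (13, 7).
If Player 2 leads: Row's best replies are P→B, Q→C, R→B, S→E, T→D; Player 2's induced payoffs 10, 13, 8, 12, 7; outcome (C, Q), payoffs (15, 13).
Row gets 13 moving first and 15 moving second, so Row prefers to move second.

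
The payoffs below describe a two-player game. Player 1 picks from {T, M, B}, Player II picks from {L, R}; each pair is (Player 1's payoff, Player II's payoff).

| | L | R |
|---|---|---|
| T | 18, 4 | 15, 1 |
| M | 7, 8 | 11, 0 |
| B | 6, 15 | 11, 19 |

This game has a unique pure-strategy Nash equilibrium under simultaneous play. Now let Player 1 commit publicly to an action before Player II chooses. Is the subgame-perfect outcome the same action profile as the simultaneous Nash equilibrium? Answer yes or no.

yes

Work backward from Player II's decision.
- T: Player II compares 4, 1 and picks L; Player 1 would get 18.
- M: Player II compares 8, 0 and picks L; Player 1 would get 7.
- B: Player II compares 15, 19 and picks R; Player 1 would get 11.
Among 18, 7, 11, the best is 18 at T. Subgame-perfect outcome: (T, L) with payoffs (18, 4).
Under simultaneous play:
Player 1's best replies: L→T; R→T.
Player II's best replies: T→L; M→L; B→R.
The unique mutual best reply is (T, L), giving (18, 4).
Sequential outcome (T, L) coincides with the Nash profile (T, L).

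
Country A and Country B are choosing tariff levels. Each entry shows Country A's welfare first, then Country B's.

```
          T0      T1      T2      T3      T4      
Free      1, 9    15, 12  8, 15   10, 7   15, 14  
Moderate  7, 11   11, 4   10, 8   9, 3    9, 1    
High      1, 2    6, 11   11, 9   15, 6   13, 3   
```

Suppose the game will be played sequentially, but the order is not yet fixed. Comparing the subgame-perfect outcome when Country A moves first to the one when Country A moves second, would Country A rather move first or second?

second

If Country A leads: Country B's best replies are Free→T2, Moderate→T0, High→T1; Country A's induced payoffs 8, 7, 6; outcome (Free, T2), payoffs (8, 15).
If Country B leads: Country A's best replies are T0→Moderate, T1→Free, T2→High, T3→High, T4→Free; Country B's induced payoffs 11, 12, 9, 6, 14; outcome (Free, T4), payoffs (15, 14).
Country A gets 8 moving first and 15 moving second, so Country A prefers to move second.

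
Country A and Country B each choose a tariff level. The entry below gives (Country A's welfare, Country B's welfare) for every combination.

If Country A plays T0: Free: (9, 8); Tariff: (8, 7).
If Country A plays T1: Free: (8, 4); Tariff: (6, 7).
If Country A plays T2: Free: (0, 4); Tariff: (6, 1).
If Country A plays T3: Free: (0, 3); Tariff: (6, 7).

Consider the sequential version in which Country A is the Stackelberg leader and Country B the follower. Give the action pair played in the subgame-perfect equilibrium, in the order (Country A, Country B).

Backward induction with Country A moving first.
- T0 → Country B plays Free (best of 8, 7); Country A gets 9.
- T1 → Country B plays Tariff (best of 4, 7); Country A gets 6.
- T2 → Country B plays Free (best of 4, 1); Country A gets 0.
- T3 → Country B plays Tariff (best of 3, 7); Country A gets 6.
Maximizing over 9, 6, 0, 6, Country A chooses T0. Subgame-perfect outcome: (T0, Free) with payoffs (9, 8).

(T0, Free)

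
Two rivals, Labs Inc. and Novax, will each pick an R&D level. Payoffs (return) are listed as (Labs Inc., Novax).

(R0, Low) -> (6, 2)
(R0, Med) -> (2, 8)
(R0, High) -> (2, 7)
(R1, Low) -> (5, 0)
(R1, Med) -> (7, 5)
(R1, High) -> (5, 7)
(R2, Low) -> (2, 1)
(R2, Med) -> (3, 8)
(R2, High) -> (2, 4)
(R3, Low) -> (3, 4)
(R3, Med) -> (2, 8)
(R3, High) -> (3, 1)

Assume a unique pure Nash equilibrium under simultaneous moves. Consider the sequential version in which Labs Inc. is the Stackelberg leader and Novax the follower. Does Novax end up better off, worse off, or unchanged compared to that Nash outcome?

unchanged

Backward induction with Labs Inc. moving first.
- R0 → Novax plays Med (best of 2, 8, 7); Labs Inc. gets 2.
- R1 → Novax plays High (best of 0, 5, 7); Labs Inc. gets 5.
- R2 → Novax plays Med (best of 1, 8, 4); Labs Inc. gets 3.
- R3 → Novax plays Med (best of 4, 8, 1); Labs Inc. gets 2.
Labs Inc.'s induced payoffs are 2, 5, 3, 2, so Labs Inc. commits to R1. Subgame-perfect outcome: (R1, High) with payoffs (5, 7).
For the simultaneous game, intersect best replies.
Labs Inc.'s best replies: Low→R0; Med→R1; High→R1.
Novax's best replies: R0→Med; R1→High; R2→Med; R3→Med.
The unique mutual best reply is (R1, High), giving (5, 7).
Novax earns 7 sequentially versus 7 at the Nash outcome: unchanged.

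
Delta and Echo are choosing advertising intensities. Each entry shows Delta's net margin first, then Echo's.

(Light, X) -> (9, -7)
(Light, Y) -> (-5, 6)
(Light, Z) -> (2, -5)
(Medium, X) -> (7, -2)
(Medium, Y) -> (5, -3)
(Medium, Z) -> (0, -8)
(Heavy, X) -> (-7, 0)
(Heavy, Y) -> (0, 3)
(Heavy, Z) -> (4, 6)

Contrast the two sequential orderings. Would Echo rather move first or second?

If Delta leads: Echo's best replies are Light→Y, Medium→X, Heavy→Z; Delta's induced payoffs -5, 7, 4; outcome (Medium, X), payoffs (7, -2).
If Echo leads: Delta's best replies are X→Light, Y→Medium, Z→Heavy; Echo's induced payoffs -7, -3, 6; outcome (Heavy, Z), payoffs (4, 6).
Echo gets 6 moving first and -2 moving second, so Echo prefers to move first.

first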